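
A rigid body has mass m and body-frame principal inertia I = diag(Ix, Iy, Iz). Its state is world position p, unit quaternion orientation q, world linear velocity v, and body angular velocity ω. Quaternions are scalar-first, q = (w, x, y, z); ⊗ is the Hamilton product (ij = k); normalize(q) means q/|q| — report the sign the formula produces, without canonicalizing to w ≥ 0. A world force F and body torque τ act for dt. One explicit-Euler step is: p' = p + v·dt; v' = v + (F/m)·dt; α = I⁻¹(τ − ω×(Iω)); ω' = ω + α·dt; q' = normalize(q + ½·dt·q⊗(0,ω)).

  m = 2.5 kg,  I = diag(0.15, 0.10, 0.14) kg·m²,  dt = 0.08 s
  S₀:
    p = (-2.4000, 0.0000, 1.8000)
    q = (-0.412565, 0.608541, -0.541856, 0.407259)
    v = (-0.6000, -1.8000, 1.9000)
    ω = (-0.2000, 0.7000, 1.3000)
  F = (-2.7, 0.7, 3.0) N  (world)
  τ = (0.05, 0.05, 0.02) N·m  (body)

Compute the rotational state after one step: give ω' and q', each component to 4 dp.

gyro term ω×Iω = (0.0364, -0.0026, 0.0070)
α = I⁻¹(τ − ω×Iω) = (0.0907, 0.5260, 0.0929)
ω' = ω + α·dt = (-0.1927, 0.7421, 1.3074)
2q̇ = q⊗(0,ω) = (-0.0284293, -0.9069811, -1.1613506, -0.2187270)
q' = normalize(q + ½dt·q⊗(0,ω)) = (-0.4130, 0.5712, -0.5873, 0.3978)

ω' = (-0.1927, 0.7421, 1.3074)
q' = (-0.4130, 0.5712, -0.5873, 0.3978)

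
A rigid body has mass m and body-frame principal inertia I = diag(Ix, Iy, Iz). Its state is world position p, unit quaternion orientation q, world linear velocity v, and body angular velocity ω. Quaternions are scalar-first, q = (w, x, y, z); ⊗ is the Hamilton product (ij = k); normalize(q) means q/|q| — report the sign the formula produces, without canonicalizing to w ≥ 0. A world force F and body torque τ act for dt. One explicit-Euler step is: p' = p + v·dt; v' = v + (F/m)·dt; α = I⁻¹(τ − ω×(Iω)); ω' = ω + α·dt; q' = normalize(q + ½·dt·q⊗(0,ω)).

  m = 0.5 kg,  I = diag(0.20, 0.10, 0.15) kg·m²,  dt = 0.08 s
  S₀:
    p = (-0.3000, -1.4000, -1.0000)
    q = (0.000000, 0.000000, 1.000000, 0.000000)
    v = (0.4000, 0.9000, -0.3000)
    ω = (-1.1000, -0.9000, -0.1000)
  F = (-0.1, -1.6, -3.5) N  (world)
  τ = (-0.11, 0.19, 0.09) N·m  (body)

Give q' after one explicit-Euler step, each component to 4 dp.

q' = (0.0359, -0.0040, 0.9984, 0.0439)

2q̇ = q⊗(0,ω) = (0.9000000, -0.1000000, 0.0000000, 1.1000000)
q + ½dt·q⊗(0,ω), renormalized = (0.0359, -0.0040, 0.9984, 0.0439)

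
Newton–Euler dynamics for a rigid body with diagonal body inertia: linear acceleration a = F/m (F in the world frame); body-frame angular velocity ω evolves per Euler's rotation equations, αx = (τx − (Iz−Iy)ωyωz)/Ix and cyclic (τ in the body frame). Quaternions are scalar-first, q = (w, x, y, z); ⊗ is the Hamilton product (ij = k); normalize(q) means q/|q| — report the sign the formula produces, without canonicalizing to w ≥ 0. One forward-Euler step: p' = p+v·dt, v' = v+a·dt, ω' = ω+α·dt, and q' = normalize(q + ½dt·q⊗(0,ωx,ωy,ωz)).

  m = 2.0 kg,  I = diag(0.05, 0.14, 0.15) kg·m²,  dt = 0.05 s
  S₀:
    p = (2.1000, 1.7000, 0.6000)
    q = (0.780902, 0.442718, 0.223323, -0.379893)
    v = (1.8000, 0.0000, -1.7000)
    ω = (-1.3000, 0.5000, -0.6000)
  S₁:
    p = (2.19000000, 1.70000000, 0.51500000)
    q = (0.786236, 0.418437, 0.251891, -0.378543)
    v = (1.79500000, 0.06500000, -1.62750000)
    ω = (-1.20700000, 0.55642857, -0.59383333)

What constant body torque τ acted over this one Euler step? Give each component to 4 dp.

τ = (0.0900, 0.0800, -0.0400)

rate change Δω = (0.09300000, 0.05642857, 0.00616667)
τ = I·(Δω/dt) + ω₀×(Iω₀) = (0.0900, 0.0800, -0.0400)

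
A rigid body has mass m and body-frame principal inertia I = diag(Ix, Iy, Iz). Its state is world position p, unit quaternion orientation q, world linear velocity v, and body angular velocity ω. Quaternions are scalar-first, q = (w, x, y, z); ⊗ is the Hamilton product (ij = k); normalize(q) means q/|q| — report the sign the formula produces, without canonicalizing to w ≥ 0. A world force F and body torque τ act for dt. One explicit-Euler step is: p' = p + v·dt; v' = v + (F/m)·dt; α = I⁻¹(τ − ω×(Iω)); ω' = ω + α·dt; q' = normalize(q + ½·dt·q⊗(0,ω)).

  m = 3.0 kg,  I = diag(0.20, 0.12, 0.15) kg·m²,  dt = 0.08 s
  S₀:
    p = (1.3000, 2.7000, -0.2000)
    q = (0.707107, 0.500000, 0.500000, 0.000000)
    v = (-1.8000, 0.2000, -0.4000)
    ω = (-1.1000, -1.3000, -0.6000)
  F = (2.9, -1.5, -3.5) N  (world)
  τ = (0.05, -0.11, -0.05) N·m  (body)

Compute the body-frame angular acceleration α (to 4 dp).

α = (0.1330, -1.1917, 0.4293)

ω×(Iω) gyroscopic = (0.0234, 0.0330, -0.1144)
angular accel α = (0.1330, -1.1917, 0.4293)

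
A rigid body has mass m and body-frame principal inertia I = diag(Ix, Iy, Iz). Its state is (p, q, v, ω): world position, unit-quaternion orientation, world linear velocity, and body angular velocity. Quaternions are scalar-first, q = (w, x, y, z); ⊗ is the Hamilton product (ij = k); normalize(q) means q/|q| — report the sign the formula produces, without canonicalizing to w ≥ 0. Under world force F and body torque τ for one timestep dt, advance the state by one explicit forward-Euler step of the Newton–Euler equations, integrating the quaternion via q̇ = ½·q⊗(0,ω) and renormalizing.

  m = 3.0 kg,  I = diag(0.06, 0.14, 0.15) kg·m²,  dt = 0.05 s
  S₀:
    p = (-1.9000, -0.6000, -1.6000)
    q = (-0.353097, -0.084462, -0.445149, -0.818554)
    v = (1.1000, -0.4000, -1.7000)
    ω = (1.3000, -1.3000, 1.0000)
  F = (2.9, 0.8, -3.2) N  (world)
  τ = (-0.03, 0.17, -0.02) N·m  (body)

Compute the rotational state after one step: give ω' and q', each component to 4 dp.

ω' = (1.2858, -1.1975, 1.0384)
q' = (-0.3439, -0.1335, -0.4575, -0.8091)

precession coupling ω×(Iω) = (-0.0130, -0.1170, -0.1352)
angular accel α = (-0.2833, 2.0500, 0.7680)
ω' = ω + α·dt = (1.2858, -1.1975, 1.0384)
2q̇ = q⊗(0,ω) = (0.3496609, -1.9682953, -0.5206321, 0.3353973)
q' = normalize(q + ½dt·q⊗(0,ω)) = (-0.3439, -0.1335, -0.4575, -0.8091)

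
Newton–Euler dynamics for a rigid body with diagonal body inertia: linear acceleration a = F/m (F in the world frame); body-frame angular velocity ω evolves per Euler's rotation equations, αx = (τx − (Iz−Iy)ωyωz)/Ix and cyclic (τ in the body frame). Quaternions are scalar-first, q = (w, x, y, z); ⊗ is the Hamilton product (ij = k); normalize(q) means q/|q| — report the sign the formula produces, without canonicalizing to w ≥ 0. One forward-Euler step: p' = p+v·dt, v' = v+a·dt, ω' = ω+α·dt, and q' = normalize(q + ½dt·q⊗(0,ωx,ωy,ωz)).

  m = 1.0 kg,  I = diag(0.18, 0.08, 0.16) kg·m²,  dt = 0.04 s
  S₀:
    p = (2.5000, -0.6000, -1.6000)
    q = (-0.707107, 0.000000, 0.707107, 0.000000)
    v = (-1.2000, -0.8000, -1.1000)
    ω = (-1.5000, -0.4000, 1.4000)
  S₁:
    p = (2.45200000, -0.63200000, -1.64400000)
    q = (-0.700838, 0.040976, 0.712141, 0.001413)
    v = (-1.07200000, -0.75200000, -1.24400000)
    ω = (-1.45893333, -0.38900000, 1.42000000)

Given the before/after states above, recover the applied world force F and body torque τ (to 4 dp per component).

F = (3.2000, 1.2000, -3.6000)
τ = (0.1400, -0.0200, 0.0200)

velocity change Δv = (0.12800000, 0.04800000, -0.14400000)
applied force F = (3.2000, 1.2000, -3.6000)
rate change Δω = (0.04106667, 0.01100000, 0.02000000)
I·α + gyro = (0.1400, -0.0200, 0.0200)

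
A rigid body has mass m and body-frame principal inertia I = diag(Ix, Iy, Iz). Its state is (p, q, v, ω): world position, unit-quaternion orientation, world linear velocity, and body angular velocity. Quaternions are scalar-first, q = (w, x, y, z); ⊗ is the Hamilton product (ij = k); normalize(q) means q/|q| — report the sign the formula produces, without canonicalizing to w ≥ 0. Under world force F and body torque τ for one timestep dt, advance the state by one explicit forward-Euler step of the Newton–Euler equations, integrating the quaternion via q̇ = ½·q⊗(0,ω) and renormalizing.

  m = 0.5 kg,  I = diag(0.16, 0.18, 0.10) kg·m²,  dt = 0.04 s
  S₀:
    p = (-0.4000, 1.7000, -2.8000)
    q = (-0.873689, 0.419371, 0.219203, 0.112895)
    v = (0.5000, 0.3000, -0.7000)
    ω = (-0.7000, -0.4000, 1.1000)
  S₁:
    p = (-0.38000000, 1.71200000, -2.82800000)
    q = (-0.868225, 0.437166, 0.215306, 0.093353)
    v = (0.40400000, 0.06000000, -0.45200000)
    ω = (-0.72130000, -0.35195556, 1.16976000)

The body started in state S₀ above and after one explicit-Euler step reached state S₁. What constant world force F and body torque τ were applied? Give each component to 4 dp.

F = (-1.2000, -3.0000, 3.1000)
τ = (-0.0500, 0.1700, 0.1800)

Δv = v₁−v₀ = (-0.09600000, -0.24000000, 0.24800000)
m·(v₁−v₀)/dt = (-1.2000, -3.0000, 3.1000)
Δω = ω₁−ω₀ = (-0.02130000, 0.04804444, 0.06976000)
precession coupling = (0.0352, -0.0462, 0.0056)
I·α + gyro = (-0.0500, 0.1700, 0.1800)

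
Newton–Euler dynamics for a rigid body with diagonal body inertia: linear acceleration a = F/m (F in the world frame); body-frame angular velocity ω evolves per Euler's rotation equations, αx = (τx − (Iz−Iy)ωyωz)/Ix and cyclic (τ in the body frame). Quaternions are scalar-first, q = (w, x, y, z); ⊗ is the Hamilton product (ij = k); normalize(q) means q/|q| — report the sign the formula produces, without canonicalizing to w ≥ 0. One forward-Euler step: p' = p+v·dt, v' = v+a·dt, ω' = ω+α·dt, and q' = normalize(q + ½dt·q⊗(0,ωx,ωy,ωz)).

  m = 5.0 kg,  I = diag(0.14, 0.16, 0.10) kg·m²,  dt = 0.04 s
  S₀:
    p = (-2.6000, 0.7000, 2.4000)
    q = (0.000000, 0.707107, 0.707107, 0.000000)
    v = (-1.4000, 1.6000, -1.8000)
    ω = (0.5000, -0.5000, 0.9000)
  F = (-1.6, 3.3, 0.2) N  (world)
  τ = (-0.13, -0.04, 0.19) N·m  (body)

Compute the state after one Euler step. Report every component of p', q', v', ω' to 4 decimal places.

p' = (-2.6560, 0.7640, 2.3280)
q' = (0.0000, 0.7196, 0.6942, -0.0141)
v' = (-1.4128, 1.6264, -1.7984)
ω' = (0.4551, -0.5145, 0.9780)

a = F/m = (-0.3200, 0.6600, 0.0400)
new position p' = (-2.6560, 0.7640, 2.3280)
new velocity v' = (-1.4128, 1.6264, -1.7984)
α = I⁻¹(τ − ω×Iω) = (-1.1214, -0.3625, 1.9500)
ω' = ω + α·dt = (0.4551, -0.5145, 0.9780)
Hamilton product q⊗(0,ω) = (0.0000000, 0.6363963, -0.6363963, -0.7071070)
updated quaternion q' = (0.0000, 0.7196, 0.6942, -0.0141)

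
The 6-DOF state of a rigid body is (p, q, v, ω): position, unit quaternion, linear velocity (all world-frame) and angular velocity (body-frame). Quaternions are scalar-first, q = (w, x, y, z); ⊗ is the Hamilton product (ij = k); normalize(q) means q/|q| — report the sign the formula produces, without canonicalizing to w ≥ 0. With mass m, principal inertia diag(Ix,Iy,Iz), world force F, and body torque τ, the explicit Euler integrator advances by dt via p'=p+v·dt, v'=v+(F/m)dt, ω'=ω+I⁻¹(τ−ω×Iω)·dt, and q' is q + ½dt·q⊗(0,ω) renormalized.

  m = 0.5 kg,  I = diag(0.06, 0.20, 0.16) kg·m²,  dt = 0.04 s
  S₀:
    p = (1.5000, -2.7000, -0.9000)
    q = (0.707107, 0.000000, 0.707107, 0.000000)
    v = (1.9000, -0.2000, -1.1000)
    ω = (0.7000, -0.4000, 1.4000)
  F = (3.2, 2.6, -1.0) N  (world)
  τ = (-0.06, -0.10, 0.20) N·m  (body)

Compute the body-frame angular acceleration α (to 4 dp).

gyro term ω×Iω = (0.0224, -0.0980, -0.0392)
angular accel α = (-1.3733, -0.0100, 1.4950)

α = (-1.3733, -0.0100, 1.4950)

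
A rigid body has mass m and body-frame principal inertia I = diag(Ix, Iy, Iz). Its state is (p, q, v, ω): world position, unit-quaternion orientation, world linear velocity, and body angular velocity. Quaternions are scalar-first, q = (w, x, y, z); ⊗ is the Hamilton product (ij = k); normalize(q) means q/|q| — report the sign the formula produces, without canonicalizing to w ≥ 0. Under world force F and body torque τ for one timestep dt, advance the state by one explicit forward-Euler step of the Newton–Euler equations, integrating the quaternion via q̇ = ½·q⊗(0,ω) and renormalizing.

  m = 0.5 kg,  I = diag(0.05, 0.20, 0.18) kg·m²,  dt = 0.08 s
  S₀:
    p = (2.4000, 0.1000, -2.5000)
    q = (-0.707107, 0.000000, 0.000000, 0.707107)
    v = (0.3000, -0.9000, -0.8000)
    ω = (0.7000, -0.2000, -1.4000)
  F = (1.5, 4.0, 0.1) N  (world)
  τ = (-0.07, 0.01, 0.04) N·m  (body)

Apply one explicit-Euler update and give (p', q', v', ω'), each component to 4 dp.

ω×(Iω) gyroscopic = (-0.0056, 0.1274, -0.0210)
(τ − ω×Iω)/I = (-1.2880, -0.5870, 0.3389)
ω' = ω + α·dt = (0.5970, -0.2470, -1.3729)
q⊗(0,ω) = (0.9899498, -0.3535535, 0.6363963, 0.9899498)
updated quaternion q' = (-0.6662, -0.0141, 0.0254, 0.7452)
a = F/m = (3.0000, 8.0000, 0.2000)
p' = p + v·dt = (2.4240, 0.0280, -2.5640)
v + (F/m)dt = (0.5400, -0.2600, -0.7840)

p' = (2.4240, 0.0280, -2.5640)
q' = (-0.6662, -0.0141, 0.0254, 0.7452)
v' = (0.5400, -0.2600, -0.7840)
ω' = (0.5970, -0.2470, -1.3729)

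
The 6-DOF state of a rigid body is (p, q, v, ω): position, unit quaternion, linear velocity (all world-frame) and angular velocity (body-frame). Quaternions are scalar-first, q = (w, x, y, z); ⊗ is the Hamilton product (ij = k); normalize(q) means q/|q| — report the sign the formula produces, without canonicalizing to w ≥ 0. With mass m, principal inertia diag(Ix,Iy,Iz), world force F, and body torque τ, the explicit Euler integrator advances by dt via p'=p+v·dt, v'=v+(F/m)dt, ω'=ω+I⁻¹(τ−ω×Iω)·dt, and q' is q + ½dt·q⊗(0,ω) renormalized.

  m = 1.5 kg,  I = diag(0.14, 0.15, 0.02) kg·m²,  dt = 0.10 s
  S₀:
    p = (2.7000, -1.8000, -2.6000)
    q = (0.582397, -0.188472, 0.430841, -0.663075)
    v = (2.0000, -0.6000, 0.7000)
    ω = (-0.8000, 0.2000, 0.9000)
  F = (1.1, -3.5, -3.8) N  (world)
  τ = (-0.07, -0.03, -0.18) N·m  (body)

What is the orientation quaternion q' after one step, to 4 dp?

q' = (0.5993, -0.1854, 0.4708, -0.6204)

q⊗(0,ω) = (0.3598217, 0.0544543, 0.8165642, 0.8311357)
updated quaternion q' = (0.5993, -0.1854, 0.4708, -0.6204)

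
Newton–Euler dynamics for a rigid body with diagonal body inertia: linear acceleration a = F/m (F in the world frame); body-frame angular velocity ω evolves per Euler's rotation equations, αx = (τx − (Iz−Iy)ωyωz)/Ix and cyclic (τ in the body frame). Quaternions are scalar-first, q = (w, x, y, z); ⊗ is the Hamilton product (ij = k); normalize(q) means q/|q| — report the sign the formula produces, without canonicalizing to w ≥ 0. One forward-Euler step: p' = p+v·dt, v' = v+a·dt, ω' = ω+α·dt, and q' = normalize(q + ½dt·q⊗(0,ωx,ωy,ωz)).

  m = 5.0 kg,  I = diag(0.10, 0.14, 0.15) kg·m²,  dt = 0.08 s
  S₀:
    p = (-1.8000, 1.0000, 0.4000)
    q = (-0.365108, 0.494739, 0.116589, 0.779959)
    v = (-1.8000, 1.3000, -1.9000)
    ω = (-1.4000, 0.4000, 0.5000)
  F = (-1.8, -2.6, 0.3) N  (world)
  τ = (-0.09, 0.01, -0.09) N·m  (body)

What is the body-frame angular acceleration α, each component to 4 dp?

α = (-0.9200, -0.1786, -0.4507)

gyro term ω×Iω = (0.0020, 0.0350, -0.0224)
(τ − ω×Iω)/I = (-0.9200, -0.1786, -0.4507)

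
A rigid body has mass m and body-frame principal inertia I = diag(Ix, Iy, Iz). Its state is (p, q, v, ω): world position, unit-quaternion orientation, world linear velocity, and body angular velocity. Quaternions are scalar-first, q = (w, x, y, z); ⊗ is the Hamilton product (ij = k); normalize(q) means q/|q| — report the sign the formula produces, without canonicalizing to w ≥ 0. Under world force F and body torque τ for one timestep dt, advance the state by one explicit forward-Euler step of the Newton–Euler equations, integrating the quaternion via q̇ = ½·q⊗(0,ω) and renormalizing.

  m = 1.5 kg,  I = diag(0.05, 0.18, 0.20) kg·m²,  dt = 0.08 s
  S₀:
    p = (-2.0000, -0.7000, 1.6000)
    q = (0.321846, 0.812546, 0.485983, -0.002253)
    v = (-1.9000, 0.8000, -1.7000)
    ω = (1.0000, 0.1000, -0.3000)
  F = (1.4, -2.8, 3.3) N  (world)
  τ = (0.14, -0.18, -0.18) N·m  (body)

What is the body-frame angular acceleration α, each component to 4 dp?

α = (2.8120, -1.2500, -0.9650)

ω×(Iω) gyroscopic = (-0.0006, 0.0450, 0.0130)
α = I⁻¹(τ − ω×Iω) = (2.8120, -1.2500, -0.9650)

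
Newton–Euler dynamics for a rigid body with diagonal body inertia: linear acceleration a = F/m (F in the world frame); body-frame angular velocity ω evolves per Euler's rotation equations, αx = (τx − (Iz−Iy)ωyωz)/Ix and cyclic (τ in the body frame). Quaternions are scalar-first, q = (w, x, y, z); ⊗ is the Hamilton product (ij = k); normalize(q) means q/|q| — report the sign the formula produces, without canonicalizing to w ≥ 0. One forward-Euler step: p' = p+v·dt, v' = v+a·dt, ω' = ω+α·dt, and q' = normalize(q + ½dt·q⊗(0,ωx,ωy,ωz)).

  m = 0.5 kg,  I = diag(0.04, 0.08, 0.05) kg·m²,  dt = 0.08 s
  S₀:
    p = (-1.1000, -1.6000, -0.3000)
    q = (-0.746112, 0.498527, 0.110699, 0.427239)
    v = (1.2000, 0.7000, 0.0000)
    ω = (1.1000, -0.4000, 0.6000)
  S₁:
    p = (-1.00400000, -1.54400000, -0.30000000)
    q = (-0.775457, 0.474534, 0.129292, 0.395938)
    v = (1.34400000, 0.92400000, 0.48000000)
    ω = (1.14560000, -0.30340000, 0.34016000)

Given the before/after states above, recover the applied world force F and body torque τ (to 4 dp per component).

rate change Δω = (0.04560000, 0.09660000, -0.25984000)
ω₀×(Iω₀) = (0.0072, -0.0066, -0.0176)
applied torque τ = (0.0300, 0.0900, -0.1800)
Δv = v₁−v₀ = (0.14400000, 0.22400000, 0.48000000)
applied force F = (0.9000, 1.4000, 3.0000)

F = (0.9000, 1.4000, 3.0000)
τ = (0.0300, 0.0900, -0.1800)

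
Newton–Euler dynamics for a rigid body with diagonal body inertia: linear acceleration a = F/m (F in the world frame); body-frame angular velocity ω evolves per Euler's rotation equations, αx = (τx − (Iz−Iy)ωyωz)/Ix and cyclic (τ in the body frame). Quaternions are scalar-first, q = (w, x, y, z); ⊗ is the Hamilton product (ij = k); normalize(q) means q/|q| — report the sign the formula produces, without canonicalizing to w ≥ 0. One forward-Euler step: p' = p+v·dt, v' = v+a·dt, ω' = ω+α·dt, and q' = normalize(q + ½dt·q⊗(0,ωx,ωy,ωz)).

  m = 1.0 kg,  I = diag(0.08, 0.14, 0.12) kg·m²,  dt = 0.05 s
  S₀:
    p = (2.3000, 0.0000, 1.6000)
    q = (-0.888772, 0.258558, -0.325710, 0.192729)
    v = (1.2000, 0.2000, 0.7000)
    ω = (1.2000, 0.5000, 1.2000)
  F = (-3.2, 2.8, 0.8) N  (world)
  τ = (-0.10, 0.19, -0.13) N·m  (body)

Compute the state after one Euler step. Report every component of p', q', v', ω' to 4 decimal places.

ω×(Iω) gyroscopic = (-0.0120, -0.0576, 0.0360)
α = I⁻¹(τ − ω×Iω) = (-1.1000, 1.7686, -1.3833)
new body rate ω' = (1.1450, 0.5884, 1.1308)
Hamilton product q⊗(0,ω) = (-0.3786894, -1.5537429, -0.5233808, -0.5463954)
q + ½dt·q⊗(0,ω), renormalized = (-0.8974, 0.2195, -0.3385, 0.1789)
new position p' = (2.3600, 0.0100, 1.6350)
v + (F/m)dt = (1.0400, 0.3400, 0.7400)

p' = (2.3600, 0.0100, 1.6350)
q' = (-0.8974, 0.2195, -0.3385, 0.1789)
v' = (1.0400, 0.3400, 0.7400)
ω' = (1.1450, 0.5884, 1.1308)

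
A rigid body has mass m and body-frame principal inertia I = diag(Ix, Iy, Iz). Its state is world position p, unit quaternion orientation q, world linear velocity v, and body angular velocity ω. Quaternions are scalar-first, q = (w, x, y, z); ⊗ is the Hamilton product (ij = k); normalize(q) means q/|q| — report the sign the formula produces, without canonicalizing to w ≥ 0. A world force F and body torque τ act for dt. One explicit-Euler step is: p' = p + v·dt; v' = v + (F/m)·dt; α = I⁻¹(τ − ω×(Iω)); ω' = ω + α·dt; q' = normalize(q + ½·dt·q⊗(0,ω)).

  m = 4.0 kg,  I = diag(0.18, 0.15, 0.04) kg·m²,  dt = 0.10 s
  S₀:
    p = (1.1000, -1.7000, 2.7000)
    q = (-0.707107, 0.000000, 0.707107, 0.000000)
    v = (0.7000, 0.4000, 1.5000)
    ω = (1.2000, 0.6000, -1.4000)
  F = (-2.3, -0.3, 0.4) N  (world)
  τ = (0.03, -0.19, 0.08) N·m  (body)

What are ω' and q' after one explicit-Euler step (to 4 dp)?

angular accel α = (-0.3467, 0.3013, 2.5400)
ω + α·dt = (1.1653, 0.6301, -1.1460)
Hamilton product q⊗(0,ω) = (-0.4242642, -1.8384782, -0.4242642, 0.1414214)
updated quaternion q' = (-0.7249, -0.0915, 0.6827, 0.0070)

ω' = (1.1653, 0.6301, -1.1460)
q' = (-0.7249, -0.0915, 0.6827, 0.0070)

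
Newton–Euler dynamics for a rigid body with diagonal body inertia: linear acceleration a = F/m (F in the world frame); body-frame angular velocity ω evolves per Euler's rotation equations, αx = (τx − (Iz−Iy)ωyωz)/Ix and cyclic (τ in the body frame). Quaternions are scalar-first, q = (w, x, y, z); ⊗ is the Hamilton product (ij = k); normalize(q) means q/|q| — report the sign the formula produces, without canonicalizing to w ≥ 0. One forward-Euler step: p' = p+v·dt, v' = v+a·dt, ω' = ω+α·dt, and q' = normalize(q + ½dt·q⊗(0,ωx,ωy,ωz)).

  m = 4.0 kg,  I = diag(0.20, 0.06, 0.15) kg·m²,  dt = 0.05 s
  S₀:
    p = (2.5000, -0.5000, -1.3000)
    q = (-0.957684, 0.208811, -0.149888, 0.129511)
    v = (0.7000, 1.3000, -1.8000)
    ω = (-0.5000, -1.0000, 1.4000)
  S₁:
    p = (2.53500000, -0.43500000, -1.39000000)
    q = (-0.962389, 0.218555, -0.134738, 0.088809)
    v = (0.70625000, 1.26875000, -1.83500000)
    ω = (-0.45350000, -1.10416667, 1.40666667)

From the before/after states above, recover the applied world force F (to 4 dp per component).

F = (0.5000, -2.5000, -2.8000)

Δv = v₁−v₀ = (0.00625000, -0.03125000, -0.03500000)
applied force F = (0.5000, -2.5000, -2.8000)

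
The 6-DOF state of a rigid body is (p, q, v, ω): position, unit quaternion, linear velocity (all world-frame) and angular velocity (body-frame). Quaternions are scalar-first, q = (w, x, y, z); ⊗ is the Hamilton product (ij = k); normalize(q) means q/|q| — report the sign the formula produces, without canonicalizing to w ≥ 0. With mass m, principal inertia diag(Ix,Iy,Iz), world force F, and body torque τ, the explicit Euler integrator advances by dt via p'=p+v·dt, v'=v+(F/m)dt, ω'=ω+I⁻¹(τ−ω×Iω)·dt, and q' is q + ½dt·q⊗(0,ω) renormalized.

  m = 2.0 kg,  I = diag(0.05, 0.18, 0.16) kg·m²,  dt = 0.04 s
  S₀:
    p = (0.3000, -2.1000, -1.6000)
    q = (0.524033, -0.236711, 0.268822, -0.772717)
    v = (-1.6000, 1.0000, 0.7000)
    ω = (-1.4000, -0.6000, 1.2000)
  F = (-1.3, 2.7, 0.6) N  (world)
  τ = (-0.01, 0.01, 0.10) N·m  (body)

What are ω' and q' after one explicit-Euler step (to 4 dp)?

gyro term ω×Iω = (0.0144, 0.1848, 0.1092)
α = I⁻¹(τ − ω×Iω) = (-0.4880, -0.9711, -0.0575)
ω + α·dt = (-1.4195, -0.6388, 1.1977)
Hamilton product q⊗(0,ω) = (0.7571582, -0.8746900, 1.0514372, 1.1472170)
updated quaternion q' = (0.5388, -0.2540, 0.2896, -0.7492)

ω' = (-1.4195, -0.6388, 1.1977)
q' = (0.5388, -0.2540, 0.2896, -0.7492)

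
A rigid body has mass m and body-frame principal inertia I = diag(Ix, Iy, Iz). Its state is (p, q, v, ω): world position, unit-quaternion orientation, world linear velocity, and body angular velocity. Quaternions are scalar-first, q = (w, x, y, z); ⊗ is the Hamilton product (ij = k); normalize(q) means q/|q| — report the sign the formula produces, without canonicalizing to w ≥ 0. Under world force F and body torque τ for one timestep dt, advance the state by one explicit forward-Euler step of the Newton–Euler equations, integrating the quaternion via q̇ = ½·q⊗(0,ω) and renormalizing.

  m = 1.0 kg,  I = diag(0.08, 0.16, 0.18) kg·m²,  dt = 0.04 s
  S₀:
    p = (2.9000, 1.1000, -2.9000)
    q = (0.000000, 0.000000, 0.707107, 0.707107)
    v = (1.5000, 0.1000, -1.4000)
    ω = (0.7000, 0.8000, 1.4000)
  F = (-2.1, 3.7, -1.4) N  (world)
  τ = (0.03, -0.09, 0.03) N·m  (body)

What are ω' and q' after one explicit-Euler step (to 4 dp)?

gyro term ω×Iω = (0.0224, -0.0980, 0.0448)
(τ − ω×Iω)/I = (0.0950, 0.0500, -0.0822)
new body rate ω' = (0.7038, 0.8020, 1.3967)
q⊗(0,ω) = (-1.5556354, 0.4242642, 0.4949749, -0.4949749)
q + ½dt·q⊗(0,ω), renormalized = (-0.0311, 0.0085, 0.7166, 0.6968)

ω' = (0.7038, 0.8020, 1.3967)
q' = (-0.0311, 0.0085, 0.7166, 0.6968)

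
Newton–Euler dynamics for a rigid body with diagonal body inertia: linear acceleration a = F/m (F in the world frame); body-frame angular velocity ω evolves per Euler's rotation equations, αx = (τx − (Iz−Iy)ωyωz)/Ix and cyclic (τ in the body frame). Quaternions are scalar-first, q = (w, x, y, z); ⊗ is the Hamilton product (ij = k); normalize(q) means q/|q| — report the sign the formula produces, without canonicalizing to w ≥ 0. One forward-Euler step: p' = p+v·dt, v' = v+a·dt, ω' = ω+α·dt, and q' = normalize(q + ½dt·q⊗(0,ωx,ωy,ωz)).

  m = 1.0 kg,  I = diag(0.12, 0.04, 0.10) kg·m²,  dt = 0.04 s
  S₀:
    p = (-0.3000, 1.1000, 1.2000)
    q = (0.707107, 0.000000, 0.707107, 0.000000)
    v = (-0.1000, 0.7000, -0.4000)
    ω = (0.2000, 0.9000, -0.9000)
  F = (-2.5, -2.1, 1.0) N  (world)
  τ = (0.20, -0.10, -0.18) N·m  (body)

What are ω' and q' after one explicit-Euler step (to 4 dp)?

precession coupling ω×(Iω) = (-0.0486, -0.0036, -0.0144)
angular accel α = (2.0717, -2.4100, -1.6560)
ω' = ω + α·dt = (0.2829, 0.8036, -0.9662)
q⊗(0,ω) = (-0.6363963, -0.4949749, 0.6363963, -0.7778177)
q + ½dt·q⊗(0,ω), renormalized = (0.6941, -0.0099, 0.7196, -0.0156)

ω' = (0.2829, 0.8036, -0.9662)
q' = (0.6941, -0.0099, 0.7196, -0.0156)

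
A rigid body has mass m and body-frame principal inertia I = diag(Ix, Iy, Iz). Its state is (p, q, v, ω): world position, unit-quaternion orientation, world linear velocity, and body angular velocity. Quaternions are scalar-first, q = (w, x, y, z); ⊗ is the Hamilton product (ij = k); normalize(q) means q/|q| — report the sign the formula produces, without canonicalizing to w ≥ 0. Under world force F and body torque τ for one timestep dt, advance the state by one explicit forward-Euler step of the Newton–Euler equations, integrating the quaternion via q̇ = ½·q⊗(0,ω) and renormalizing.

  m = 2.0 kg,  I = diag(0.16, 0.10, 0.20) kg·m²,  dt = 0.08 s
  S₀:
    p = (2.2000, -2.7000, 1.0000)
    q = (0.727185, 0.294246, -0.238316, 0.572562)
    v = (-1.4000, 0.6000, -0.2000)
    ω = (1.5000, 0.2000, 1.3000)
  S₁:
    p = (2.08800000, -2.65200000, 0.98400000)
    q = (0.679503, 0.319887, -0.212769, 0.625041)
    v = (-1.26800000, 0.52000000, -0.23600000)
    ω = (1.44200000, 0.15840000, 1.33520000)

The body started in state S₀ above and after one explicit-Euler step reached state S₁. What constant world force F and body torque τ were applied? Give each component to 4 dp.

Δω = ω₁−ω₀ = (-0.05800000, -0.04160000, 0.03520000)
τ = I·(Δω/dt) + ω₀×(Iω₀) = (-0.0900, -0.1300, 0.0700)
v₁ − v₀ = (0.13200000, -0.08000000, -0.03600000)
m·(v₁−v₀)/dt = (3.3000, -2.0000, -0.9000)

F = (3.3000, -2.0000, -0.9000)
τ = (-0.0900, -0.1300, 0.0700)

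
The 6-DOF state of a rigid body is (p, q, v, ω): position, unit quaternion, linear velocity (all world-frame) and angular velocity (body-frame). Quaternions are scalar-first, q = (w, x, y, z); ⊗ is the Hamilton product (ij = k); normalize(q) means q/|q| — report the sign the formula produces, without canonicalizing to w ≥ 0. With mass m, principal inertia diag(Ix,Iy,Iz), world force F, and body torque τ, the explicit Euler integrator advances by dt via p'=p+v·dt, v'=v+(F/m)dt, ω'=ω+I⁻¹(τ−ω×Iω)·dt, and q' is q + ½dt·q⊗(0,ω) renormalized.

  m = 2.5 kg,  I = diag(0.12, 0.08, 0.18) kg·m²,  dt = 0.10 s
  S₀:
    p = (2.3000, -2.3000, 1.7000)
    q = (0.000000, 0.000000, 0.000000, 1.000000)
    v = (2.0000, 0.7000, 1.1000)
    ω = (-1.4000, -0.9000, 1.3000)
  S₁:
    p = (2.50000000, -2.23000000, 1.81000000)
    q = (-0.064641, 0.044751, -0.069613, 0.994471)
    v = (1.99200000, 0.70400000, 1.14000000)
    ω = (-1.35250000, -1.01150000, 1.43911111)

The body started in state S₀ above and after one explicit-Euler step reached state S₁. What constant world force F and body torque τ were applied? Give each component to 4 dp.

F = (-0.2000, 0.1000, 1.0000)
τ = (-0.0600, 0.0200, 0.2000)

velocity change Δv = (-0.00800000, 0.00400000, 0.04000000)
m·(v₁−v₀)/dt = (-0.2000, 0.1000, 1.0000)
ω₁ − ω₀ = (0.04750000, -0.11150000, 0.13911111)
ω₀×(Iω₀) = (-0.1170, 0.1092, -0.0504)
I·α + gyro = (-0.0600, 0.0200, 0.2000)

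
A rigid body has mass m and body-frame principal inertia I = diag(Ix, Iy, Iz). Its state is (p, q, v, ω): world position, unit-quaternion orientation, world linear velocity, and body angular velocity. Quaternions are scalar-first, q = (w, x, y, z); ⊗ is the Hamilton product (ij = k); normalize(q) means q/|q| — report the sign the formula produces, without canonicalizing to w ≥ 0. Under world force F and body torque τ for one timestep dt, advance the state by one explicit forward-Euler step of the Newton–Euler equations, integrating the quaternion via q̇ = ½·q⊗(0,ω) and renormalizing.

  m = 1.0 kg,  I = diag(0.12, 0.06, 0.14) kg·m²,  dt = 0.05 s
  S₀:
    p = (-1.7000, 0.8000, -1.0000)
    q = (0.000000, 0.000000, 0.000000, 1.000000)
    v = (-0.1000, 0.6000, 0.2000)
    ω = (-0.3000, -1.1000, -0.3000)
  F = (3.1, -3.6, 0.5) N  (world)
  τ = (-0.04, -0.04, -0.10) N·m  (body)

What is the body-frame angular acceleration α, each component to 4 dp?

α = (-0.5533, -0.6367, -0.5729)

precession coupling ω×(Iω) = (0.0264, -0.0018, -0.0198)
(τ − ω×Iω)/I = (-0.5533, -0.6367, -0.5729)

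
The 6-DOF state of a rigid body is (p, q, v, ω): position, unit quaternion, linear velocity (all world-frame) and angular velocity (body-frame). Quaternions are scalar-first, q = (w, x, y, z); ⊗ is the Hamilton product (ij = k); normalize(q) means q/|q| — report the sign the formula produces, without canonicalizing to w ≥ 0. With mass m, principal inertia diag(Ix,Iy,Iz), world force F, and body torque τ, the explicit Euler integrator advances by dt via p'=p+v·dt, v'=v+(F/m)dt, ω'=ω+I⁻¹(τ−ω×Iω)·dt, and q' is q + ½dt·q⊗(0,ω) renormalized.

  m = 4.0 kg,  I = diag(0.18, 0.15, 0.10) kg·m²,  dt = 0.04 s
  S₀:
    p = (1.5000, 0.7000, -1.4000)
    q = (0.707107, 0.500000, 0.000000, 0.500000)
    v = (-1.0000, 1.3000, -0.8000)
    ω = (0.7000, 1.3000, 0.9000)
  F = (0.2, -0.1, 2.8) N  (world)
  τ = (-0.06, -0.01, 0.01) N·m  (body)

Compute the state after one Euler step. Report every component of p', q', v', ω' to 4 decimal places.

p' = (1.4600, 0.7520, -1.4320)
q' = (0.6907, 0.4966, 0.0164, 0.5254)
v' = (-0.9980, 1.2990, -0.7720)
ω' = (0.6997, 1.2839, 0.9149)

ω×(Iω) gyroscopic = (-0.0585, 0.0504, -0.0273)
α = I⁻¹(τ − ω×Iω) = (-0.0083, -0.4027, 0.3730)
new body rate ω' = (0.6997, 1.2839, 0.9149)
2q̇ = q⊗(0,ω) = (-0.8000000, -0.1550251, 0.8192391, 1.2863963)
q' = normalize(q + ½dt·q⊗(0,ω)) = (0.6907, 0.4966, 0.0164, 0.5254)
linear accel F/m = (0.0500, -0.0250, 0.7000)
p + v·dt = (1.4600, 0.7520, -1.4320)
v + (F/m)dt = (-0.9980, 1.2990, -0.7720)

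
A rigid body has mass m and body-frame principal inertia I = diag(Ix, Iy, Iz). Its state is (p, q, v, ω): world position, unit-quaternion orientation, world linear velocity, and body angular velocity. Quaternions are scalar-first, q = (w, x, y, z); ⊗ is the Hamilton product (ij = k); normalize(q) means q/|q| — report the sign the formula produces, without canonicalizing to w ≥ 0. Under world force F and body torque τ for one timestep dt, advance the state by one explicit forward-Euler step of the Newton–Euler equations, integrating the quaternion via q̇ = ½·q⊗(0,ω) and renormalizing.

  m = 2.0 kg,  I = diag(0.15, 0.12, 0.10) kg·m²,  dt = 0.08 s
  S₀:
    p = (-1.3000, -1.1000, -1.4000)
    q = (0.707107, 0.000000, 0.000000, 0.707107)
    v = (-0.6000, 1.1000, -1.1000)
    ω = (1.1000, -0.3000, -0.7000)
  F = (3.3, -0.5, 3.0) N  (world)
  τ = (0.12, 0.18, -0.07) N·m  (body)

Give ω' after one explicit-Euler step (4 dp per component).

ω' = (1.1662, -0.1543, -0.7639)

α = I⁻¹(τ − ω×Iω) = (0.8280, 1.8208, -0.7990)
new body rate ω' = (1.1662, -0.1543, -0.7639)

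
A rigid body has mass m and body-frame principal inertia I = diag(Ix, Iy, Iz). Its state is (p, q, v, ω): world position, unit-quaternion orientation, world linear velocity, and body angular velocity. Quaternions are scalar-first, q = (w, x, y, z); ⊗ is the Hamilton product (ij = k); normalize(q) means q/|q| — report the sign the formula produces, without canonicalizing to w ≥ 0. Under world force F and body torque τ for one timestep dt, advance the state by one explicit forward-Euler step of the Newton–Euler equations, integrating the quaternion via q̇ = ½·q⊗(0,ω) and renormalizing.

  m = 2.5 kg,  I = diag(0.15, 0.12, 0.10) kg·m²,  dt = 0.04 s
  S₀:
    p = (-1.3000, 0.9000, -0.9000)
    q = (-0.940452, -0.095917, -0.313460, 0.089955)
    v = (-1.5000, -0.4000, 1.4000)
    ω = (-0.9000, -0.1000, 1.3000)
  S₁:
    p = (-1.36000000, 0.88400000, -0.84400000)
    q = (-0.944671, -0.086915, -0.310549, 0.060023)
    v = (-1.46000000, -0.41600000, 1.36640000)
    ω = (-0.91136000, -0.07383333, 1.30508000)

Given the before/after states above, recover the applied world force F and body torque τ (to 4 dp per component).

F = (2.5000, -1.0000, -2.1000)
τ = (-0.0400, 0.0200, 0.0100)

Δω = ω₁−ω₀ = (-0.01136000, 0.02616667, 0.00508000)
gyro term ω₀×Iω₀ = (0.0026, -0.0585, -0.0027)
I·α + gyro = (-0.0400, 0.0200, 0.0100)
velocity change Δv = (0.04000000, -0.01600000, -0.03360000)
applied force F = (2.5000, -1.0000, -2.1000)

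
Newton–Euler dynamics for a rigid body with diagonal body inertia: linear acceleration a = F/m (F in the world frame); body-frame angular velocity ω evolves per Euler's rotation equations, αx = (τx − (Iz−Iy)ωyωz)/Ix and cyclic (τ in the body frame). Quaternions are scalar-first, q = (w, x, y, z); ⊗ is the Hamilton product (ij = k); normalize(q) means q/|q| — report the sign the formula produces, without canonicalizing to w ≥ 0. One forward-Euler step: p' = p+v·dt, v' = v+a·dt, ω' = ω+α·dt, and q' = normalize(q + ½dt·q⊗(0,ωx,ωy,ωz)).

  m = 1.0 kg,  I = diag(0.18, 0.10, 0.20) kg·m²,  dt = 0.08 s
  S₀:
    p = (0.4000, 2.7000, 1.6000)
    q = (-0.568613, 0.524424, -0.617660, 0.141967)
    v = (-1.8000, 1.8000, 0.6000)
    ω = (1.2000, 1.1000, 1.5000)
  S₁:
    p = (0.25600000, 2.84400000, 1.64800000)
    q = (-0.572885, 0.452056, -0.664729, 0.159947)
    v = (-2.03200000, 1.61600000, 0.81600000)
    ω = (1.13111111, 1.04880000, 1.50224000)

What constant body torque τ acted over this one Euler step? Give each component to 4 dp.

ω₁ − ω₀ = (-0.06888889, -0.05120000, 0.00224000)
precession coupling = (0.1650, -0.0360, -0.1056)
applied torque τ = (0.0100, -0.1000, -0.1000)

τ = (0.0100, -0.1000, -0.1000)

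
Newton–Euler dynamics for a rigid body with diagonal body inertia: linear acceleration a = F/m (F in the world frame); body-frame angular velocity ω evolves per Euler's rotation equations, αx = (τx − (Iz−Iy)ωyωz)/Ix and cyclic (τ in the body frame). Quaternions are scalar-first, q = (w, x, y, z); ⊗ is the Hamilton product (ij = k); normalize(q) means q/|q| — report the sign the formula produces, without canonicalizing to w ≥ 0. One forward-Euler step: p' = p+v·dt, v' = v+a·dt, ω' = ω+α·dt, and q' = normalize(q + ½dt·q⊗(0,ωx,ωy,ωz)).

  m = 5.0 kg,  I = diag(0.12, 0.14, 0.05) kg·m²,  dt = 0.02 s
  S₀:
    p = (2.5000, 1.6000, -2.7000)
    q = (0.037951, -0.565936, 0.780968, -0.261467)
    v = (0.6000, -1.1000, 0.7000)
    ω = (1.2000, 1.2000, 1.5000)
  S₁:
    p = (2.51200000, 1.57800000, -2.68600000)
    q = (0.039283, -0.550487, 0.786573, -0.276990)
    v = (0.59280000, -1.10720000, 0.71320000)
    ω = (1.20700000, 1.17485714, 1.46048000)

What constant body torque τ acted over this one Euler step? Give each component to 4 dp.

rate change Δω = (0.00700000, -0.02514286, -0.03952000)
applied torque τ = (-0.1200, -0.0500, -0.0700)

τ = (-0.1200, -0.0500, -0.0700)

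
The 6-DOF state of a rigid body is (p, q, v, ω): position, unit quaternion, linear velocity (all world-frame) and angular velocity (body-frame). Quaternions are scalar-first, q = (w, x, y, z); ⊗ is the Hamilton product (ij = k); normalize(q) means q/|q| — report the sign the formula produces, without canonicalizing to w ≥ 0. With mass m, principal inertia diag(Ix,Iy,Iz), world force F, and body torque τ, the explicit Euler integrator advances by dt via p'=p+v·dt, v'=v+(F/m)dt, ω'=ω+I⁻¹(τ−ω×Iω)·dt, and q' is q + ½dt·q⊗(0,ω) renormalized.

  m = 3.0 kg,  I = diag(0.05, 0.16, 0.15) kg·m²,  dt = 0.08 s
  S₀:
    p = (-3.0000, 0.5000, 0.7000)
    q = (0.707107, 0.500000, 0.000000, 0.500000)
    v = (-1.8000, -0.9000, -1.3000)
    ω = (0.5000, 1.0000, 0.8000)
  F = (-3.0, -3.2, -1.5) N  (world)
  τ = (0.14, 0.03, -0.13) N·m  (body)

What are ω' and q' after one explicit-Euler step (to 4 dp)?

ω' = (0.7368, 1.0350, 0.7013)
q' = (0.6801, 0.4934, 0.0223, 0.5418)

precession coupling ω×(Iω) = (-0.0080, -0.0400, 0.0550)
(τ − ω×Iω)/I = (2.9600, 0.4375, -1.2333)
ω' = ω + α·dt = (0.7368, 1.0350, 0.7013)
q⊗(0,ω) = (-0.6500000, -0.1464465, 0.5571070, 1.0656856)
q' = normalize(q + ½dt·q⊗(0,ω)) = (0.6801, 0.4934, 0.0223, 0.5418)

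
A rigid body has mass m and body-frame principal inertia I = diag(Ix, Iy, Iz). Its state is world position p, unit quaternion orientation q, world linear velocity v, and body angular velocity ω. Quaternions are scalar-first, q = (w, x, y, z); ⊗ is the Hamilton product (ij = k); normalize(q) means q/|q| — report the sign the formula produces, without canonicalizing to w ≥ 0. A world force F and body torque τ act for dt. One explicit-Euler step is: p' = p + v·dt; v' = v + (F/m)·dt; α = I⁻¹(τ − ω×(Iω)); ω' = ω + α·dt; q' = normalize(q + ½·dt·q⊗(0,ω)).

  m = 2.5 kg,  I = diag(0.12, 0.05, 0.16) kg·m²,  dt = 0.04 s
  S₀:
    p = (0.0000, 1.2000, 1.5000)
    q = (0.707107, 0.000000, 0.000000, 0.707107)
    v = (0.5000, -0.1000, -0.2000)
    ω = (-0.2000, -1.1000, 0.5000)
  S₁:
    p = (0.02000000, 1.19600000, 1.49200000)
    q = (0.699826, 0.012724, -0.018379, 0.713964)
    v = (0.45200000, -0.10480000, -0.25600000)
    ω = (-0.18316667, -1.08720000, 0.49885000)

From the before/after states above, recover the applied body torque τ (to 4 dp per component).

τ = (-0.0100, 0.0200, -0.0200)

rate change Δω = (0.01683333, 0.01280000, -0.00115000)
precession coupling = (-0.0605, 0.0040, -0.0154)
applied torque τ = (-0.0100, 0.0200, -0.0200)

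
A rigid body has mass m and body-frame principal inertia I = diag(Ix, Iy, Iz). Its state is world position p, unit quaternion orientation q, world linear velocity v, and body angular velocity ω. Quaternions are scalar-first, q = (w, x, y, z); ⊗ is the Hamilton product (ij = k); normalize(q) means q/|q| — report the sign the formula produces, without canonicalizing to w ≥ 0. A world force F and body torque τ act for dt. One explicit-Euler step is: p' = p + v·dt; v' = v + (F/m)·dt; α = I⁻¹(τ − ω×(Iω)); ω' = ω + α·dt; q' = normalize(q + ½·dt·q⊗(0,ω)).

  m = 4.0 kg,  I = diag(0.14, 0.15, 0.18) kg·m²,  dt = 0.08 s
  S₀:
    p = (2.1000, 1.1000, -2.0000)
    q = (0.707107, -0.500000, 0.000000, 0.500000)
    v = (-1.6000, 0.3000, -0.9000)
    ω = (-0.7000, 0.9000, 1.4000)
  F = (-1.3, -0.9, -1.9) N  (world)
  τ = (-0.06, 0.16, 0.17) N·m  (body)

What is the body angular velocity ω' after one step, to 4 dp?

gyro term ω×Iω = (0.0378, 0.0392, -0.0063)
(τ − ω×Iω)/I = (-0.6986, 0.8053, 0.9794)
new body rate ω' = (-0.7559, 0.9644, 1.4784)

ω' = (-0.7559, 0.9644, 1.4784)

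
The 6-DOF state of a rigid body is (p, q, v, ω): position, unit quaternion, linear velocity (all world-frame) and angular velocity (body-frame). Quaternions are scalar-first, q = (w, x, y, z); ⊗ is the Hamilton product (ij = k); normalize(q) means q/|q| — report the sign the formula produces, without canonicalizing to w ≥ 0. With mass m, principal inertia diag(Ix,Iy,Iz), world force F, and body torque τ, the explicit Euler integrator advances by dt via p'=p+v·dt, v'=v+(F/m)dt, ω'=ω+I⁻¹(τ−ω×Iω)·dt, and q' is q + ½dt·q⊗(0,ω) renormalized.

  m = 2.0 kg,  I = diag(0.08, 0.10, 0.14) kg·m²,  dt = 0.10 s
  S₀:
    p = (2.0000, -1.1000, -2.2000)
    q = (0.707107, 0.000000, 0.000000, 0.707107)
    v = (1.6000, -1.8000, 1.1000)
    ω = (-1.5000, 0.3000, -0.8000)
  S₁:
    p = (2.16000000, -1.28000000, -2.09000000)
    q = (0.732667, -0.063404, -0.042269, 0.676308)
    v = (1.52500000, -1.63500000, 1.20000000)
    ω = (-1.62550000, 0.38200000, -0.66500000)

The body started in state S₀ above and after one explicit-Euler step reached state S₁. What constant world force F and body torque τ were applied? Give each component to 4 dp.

rate change Δω = (-0.12550000, 0.08200000, 0.13500000)
I·α + gyro = (-0.1100, 0.0100, 0.1800)
velocity change Δv = (-0.07500000, 0.16500000, 0.10000000)
m·(v₁−v₀)/dt = (-1.5000, 3.3000, 2.0000)

F = (-1.5000, 3.3000, 2.0000)
τ = (-0.1100, 0.0100, 0.1800)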